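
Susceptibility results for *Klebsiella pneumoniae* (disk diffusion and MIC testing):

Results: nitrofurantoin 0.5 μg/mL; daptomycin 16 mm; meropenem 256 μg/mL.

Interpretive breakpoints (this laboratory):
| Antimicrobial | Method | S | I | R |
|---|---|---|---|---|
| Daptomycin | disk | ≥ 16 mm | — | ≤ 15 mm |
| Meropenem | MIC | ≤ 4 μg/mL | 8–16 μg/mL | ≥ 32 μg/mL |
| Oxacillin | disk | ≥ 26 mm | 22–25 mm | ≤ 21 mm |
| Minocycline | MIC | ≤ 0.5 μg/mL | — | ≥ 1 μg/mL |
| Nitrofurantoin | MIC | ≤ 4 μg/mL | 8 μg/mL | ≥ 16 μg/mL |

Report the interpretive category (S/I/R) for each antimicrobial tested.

S, S, R

Nitrofurantoin 0.5 μg/mL: ≤ 4 μg/mL ⇒ Susceptible
Daptomycin (16 mm) ≥ 16 mm → S
Meropenem (256 μg/mL) ≥ 32 μg/mL — R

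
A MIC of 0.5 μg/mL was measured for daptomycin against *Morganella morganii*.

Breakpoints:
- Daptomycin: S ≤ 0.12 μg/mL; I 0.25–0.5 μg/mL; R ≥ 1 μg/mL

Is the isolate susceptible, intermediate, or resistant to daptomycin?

Daptomycin (0.5 μg/mL) in 0.25–0.5 μg/mL — I

I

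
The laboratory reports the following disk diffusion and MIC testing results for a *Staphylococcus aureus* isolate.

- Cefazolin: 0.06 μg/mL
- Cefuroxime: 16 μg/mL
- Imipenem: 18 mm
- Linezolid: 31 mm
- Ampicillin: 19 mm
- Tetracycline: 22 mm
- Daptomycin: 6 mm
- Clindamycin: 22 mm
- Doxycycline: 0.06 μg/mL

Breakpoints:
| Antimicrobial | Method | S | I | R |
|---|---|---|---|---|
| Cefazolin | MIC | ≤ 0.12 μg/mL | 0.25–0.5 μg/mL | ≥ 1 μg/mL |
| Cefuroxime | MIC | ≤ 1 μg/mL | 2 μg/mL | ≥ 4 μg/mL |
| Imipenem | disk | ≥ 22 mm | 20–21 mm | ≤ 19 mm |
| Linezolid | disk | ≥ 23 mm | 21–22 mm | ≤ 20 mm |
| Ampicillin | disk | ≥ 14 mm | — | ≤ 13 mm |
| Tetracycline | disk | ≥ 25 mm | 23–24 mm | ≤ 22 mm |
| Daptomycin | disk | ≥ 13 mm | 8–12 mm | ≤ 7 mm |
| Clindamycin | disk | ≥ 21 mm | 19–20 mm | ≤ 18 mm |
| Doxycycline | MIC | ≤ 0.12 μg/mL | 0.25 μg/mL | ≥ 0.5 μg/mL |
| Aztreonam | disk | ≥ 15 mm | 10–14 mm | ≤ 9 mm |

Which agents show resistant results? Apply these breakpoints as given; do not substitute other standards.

cefuroxime, imipenem, tetracycline, daptomycin

Cefazolin (0.06 μg/mL) ≤ 0.12 μg/mL ⇒ S
Cefuroxime: 16 μg/mL is ≥ 4 μg/mL → R
Imipenem: 18 mm is ≤ 19 mm — Resistant
Linezolid: 31 mm is ≥ 23 mm — Susceptible
Ampicillin: 19 mm is ≥ 14 mm ⇒ S
Tetracycline (22 mm) ≤ 22 mm ⇒ resistant
Daptomycin: 6 mm is ≤ 7 mm → R
Clindamycin (22 mm) ≥ 21 mm — S
Doxycycline: 0.06 μg/mL is ≤ 0.12 μg/mL — Susceptible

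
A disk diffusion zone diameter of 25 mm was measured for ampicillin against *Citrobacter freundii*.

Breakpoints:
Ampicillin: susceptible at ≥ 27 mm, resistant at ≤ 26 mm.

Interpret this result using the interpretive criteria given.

R

Ampicillin: 25 mm is ≤ 26 mm ⇒ resistant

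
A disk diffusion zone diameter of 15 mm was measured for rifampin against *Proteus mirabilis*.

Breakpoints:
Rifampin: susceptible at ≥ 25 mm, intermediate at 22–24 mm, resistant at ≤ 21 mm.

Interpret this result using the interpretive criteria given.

Rifampin 15 mm: ≤ 21 mm — resistant

Resistant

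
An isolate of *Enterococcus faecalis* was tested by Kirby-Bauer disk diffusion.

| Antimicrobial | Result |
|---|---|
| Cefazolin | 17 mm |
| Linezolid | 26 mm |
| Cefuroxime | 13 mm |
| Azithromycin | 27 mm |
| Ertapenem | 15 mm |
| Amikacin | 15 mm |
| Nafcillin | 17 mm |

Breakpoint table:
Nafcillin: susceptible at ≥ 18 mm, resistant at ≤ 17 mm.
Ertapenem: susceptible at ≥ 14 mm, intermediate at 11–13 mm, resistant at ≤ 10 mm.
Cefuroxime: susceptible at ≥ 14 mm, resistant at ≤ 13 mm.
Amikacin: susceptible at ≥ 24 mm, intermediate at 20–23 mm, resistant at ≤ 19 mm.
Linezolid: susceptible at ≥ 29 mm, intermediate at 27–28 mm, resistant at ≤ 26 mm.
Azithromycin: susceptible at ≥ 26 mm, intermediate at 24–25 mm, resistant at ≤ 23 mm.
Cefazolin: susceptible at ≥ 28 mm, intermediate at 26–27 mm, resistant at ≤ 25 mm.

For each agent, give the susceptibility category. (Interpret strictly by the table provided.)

Cefazolin: 17 mm is ≤ 25 mm → Resistant
Linezolid (26 mm) ≤ 26 mm ⇒ R
Cefuroxime (13 mm) ≤ 13 mm → R
Azithromycin 27 mm: ≥ 26 mm — susceptible
Ertapenem 15 mm: ≥ 14 mm — S
Amikacin 15 mm: ≤ 19 mm → R
Nafcillin: 17 mm is ≤ 17 mm ⇒ R

R, R, R, S, S, R, R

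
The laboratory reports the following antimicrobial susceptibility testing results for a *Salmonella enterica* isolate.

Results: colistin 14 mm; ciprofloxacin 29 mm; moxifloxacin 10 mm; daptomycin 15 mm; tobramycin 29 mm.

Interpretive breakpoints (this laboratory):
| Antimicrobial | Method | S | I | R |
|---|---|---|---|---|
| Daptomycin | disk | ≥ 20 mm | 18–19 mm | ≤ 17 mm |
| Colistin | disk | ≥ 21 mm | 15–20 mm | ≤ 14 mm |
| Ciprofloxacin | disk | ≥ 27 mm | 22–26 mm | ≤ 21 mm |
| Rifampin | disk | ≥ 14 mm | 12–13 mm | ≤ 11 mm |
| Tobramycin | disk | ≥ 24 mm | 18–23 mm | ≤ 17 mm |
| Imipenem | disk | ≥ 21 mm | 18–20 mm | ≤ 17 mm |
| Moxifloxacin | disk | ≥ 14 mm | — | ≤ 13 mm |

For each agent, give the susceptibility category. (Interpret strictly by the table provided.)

Colistin: 14 mm is ≤ 14 mm — resistant
Ciprofloxacin: 29 mm is ≥ 27 mm → Susceptible
Moxifloxacin 10 mm: ≤ 13 mm ⇒ resistant
Daptomycin 15 mm: ≤ 17 mm ⇒ R
Tobramycin: 29 mm is ≥ 24 mm ⇒ susceptible

R, S, R, R, S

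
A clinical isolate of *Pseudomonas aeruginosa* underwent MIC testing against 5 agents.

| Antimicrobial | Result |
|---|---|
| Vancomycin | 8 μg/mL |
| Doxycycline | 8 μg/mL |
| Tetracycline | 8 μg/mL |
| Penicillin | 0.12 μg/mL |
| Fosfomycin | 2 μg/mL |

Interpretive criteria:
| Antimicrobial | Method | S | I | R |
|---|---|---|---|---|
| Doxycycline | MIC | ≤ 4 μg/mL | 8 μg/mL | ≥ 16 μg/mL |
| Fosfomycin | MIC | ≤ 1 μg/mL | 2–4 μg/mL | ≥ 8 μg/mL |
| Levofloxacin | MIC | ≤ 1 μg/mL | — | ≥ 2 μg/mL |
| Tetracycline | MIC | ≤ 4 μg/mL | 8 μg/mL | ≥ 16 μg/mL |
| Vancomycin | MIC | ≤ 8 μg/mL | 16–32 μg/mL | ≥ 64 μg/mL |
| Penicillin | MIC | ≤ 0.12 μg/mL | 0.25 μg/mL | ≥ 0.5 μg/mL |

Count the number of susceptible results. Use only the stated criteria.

Vancomycin 8 μg/mL: ≤ 8 μg/mL ⇒ susceptible
Doxycycline 8 μg/mL: = 8 μg/mL ⇒ Intermediate
Tetracycline 8 μg/mL: = 8 μg/mL → I
Penicillin (0.12 μg/mL) ≤ 0.12 μg/mL → Susceptible
Fosfomycin: 2 μg/mL is in 2–4 μg/mL → I
Susceptible: 2

2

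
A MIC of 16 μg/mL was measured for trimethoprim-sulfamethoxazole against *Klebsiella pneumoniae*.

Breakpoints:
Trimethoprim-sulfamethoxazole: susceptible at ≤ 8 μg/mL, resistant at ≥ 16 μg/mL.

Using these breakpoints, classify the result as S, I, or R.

Trimethoprim-sulfamethoxazole 16 μg/mL: ≥ 16 μg/mL → Resistant

R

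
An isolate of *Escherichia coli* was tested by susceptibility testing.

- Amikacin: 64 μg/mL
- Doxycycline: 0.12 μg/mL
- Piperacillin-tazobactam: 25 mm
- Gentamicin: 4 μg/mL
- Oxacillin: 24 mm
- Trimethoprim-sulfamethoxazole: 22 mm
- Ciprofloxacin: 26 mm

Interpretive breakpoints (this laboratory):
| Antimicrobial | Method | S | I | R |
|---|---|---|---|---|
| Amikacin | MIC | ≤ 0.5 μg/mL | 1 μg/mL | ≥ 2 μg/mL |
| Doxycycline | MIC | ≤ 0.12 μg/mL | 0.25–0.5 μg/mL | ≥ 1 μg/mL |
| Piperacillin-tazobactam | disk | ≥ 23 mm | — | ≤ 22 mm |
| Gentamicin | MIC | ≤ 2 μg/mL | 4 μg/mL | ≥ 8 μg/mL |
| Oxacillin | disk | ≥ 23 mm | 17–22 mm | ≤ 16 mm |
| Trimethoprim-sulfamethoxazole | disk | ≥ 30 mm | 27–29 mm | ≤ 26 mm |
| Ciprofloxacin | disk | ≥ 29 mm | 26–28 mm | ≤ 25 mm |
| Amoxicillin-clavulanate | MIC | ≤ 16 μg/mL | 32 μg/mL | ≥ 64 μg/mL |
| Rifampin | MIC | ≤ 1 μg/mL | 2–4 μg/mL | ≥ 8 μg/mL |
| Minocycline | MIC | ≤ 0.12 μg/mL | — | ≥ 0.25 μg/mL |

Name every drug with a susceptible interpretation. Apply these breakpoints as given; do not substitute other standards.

doxycycline, piperacillin-tazobactam, oxacillin

Amikacin 64 μg/mL: ≥ 2 μg/mL → R
Doxycycline: 0.12 μg/mL is ≤ 0.12 μg/mL — susceptible
Piperacillin-tazobactam 25 mm: ≥ 23 mm — Susceptible
Gentamicin: 4 μg/mL is = 4 μg/mL → intermediate
Oxacillin (24 mm) ≥ 23 mm → susceptible
Trimethoprim-sulfamethoxazole 22 mm: ≤ 26 mm → R
Ciprofloxacin (26 mm) in 26–28 mm → intermediate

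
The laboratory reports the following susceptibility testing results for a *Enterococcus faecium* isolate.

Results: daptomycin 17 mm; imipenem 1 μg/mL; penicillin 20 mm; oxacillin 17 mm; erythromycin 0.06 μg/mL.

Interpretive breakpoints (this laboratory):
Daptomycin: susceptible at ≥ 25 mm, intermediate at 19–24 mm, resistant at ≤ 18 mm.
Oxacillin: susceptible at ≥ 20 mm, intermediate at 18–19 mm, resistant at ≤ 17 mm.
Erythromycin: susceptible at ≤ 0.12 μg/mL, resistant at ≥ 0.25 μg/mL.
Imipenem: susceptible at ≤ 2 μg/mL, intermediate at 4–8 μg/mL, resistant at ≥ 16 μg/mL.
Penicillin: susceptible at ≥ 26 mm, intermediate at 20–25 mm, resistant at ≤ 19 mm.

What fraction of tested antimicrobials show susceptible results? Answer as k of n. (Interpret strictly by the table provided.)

Daptomycin: 17 mm is ≤ 18 mm ⇒ R
Imipenem: 1 μg/mL is ≤ 2 μg/mL → S
Penicillin 20 mm: in 20–25 mm — I
Oxacillin (17 mm) ≤ 17 mm → R
Erythromycin: 0.06 μg/mL is ≤ 0.12 μg/mL — S
Susceptible: 2/5

2 of 5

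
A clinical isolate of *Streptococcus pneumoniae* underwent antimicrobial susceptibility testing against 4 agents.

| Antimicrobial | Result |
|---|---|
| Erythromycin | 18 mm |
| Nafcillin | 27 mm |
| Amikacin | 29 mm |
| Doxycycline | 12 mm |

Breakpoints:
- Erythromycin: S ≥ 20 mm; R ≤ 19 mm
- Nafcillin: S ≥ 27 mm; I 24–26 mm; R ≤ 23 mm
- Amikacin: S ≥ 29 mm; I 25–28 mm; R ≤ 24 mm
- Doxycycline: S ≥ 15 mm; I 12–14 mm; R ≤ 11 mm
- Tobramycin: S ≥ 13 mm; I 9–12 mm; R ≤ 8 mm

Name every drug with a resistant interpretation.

Erythromycin 18 mm: ≤ 19 mm → resistant
Nafcillin 27 mm: ≥ 27 mm — Susceptible
Amikacin 29 mm: ≥ 29 mm → Susceptible
Doxycycline (12 mm) in 12–14 mm ⇒ intermediate

erythromycin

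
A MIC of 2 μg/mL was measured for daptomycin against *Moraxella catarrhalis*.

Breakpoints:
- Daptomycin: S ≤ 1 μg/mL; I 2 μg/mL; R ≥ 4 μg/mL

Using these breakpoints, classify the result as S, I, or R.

Intermediate

Daptomycin 2 μg/mL: = 2 μg/mL → I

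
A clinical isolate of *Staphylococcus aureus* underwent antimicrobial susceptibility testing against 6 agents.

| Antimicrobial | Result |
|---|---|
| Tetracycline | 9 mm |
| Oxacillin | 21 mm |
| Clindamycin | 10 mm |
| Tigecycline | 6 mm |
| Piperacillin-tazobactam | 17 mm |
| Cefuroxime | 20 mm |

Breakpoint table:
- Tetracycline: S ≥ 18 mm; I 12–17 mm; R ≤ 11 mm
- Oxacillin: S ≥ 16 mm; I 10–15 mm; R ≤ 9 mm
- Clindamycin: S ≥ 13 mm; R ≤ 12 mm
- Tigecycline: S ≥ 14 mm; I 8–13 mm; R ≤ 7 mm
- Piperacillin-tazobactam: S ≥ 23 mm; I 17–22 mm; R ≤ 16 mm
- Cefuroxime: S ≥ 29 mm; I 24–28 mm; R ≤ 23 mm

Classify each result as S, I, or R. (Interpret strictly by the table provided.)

Tetracycline 9 mm: ≤ 11 mm → R
Oxacillin (21 mm) ≥ 16 mm ⇒ susceptible
Clindamycin 10 mm: ≤ 12 mm → resistant
Tigecycline: 6 mm is ≤ 7 mm → R
Piperacillin-tazobactam 17 mm: in 17–22 mm — intermediate
Cefuroxime 20 mm: ≤ 23 mm ⇒ R

R, S, R, R, I, R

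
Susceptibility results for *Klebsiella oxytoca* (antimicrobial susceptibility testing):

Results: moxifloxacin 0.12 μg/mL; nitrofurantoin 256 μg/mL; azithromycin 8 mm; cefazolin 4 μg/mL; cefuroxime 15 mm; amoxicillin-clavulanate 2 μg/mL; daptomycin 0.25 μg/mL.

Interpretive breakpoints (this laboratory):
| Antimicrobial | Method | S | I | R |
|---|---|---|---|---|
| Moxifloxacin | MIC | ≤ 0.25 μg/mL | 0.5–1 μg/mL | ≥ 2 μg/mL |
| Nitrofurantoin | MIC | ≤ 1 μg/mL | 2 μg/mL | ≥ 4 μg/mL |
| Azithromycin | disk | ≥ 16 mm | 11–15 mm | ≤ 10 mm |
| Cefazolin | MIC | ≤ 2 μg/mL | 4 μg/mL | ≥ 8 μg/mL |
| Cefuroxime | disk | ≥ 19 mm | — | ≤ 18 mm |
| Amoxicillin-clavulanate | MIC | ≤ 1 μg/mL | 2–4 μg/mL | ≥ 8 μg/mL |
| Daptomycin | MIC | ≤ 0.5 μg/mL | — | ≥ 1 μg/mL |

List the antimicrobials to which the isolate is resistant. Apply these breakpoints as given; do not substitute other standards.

Moxifloxacin (0.12 μg/mL) ≤ 0.25 μg/mL → S
Nitrofurantoin: 256 μg/mL is ≥ 4 μg/mL → R
Azithromycin: 8 mm is ≤ 10 mm ⇒ Resistant
Cefazolin (4 μg/mL) = 4 μg/mL → I
Cefuroxime 15 mm: ≤ 18 mm — R
Amoxicillin-clavulanate (2 μg/mL) in 2–4 μg/mL — intermediate
Daptomycin (0.25 μg/mL) ≤ 0.5 μg/mL → Susceptible

nitrofurantoin, azithromycin, cefuroxime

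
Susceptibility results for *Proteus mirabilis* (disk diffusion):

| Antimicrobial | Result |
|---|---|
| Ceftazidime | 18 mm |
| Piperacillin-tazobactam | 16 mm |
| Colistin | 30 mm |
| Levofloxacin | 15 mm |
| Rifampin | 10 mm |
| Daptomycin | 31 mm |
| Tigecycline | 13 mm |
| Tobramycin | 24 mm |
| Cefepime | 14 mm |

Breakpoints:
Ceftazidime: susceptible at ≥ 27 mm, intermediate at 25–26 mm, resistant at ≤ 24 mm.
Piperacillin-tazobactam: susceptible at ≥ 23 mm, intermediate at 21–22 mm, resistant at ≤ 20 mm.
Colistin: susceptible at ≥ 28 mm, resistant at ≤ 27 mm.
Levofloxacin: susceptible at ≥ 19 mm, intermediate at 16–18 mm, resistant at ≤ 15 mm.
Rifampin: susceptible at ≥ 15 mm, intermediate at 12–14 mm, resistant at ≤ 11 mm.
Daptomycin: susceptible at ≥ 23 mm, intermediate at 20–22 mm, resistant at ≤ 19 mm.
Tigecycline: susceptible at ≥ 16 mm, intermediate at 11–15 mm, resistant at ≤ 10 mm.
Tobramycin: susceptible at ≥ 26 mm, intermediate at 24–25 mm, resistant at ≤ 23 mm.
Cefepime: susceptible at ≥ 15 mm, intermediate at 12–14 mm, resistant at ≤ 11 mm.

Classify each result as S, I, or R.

R, R, S, R, R, S, I, I, I

Ceftazidime: 18 mm is ≤ 24 mm — R
Piperacillin-tazobactam: 16 mm is ≤ 20 mm — resistant
Colistin (30 mm) ≥ 28 mm — susceptible
Levofloxacin: 15 mm is ≤ 15 mm — R
Rifampin: 10 mm is ≤ 11 mm → Resistant
Daptomycin (31 mm) ≥ 23 mm — Susceptible
Tigecycline (13 mm) in 11–15 mm → intermediate
Tobramycin: 24 mm is in 24–25 mm — I
Cefepime 14 mm: in 12–14 mm → intermediate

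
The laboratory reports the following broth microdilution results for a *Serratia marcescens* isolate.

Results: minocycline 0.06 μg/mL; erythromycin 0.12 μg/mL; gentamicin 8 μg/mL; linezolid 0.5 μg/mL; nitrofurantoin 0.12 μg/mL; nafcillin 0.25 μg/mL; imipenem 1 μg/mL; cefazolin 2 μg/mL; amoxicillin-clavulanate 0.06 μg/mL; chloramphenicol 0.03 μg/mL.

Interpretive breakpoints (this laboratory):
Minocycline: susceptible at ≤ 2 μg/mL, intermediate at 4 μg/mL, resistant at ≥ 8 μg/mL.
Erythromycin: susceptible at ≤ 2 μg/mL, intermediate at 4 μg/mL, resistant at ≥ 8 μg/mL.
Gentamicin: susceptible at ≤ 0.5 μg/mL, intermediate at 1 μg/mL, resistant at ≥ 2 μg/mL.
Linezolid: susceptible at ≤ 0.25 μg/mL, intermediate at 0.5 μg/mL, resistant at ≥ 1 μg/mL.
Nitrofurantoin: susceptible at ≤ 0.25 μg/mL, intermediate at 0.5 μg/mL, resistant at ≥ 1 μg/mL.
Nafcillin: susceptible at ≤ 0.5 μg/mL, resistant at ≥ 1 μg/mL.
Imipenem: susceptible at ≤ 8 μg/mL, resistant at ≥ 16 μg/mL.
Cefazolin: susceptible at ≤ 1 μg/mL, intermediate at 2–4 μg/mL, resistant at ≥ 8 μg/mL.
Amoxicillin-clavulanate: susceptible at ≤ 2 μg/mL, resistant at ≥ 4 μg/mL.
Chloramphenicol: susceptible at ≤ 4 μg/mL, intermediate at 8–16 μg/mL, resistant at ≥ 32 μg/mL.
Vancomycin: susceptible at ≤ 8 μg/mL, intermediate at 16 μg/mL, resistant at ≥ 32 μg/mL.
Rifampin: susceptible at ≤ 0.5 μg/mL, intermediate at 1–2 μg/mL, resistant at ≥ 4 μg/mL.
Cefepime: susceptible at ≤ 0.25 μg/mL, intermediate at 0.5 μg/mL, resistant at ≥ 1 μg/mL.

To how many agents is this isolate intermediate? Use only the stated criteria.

Minocycline: 0.06 μg/mL is ≤ 2 μg/mL → Susceptible
Erythromycin (0.12 μg/mL) ≤ 2 μg/mL — S
Gentamicin: 8 μg/mL is ≥ 2 μg/mL — Resistant
Linezolid: 0.5 μg/mL is = 0.5 μg/mL — Intermediate
Nitrofurantoin: 0.12 μg/mL is ≤ 0.25 μg/mL → S
Nafcillin (0.25 μg/mL) ≤ 0.5 μg/mL ⇒ susceptible
Imipenem (1 μg/mL) ≤ 8 μg/mL — Susceptible
Cefazolin 2 μg/mL: in 2–4 μg/mL — Intermediate
Amoxicillin-clavulanate 0.06 μg/mL: ≤ 2 μg/mL — S
Chloramphenicol: 0.03 μg/mL is ≤ 4 μg/mL → S
Intermediate: 2

2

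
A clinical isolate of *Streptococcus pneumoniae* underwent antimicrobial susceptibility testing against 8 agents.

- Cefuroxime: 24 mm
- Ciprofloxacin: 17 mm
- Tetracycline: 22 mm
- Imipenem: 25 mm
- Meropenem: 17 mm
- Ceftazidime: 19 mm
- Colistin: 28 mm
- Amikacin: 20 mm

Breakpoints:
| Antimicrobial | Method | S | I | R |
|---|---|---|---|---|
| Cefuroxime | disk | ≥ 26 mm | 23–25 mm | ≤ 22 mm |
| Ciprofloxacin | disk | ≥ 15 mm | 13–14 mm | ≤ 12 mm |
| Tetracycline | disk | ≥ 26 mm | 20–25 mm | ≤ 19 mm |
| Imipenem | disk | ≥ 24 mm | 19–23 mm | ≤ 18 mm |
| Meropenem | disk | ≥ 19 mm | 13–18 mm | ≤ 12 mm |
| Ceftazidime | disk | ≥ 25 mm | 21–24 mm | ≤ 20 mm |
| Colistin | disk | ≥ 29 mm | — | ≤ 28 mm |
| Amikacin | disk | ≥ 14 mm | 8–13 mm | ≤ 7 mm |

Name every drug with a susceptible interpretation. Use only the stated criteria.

ciprofloxacin, imipenem, amikacin

Cefuroxime 24 mm: in 23–25 mm → I
Ciprofloxacin (17 mm) ≥ 15 mm ⇒ S
Tetracycline 22 mm: in 20–25 mm — intermediate
Imipenem (25 mm) ≥ 24 mm ⇒ susceptible
Meropenem 17 mm: in 13–18 mm — intermediate
Ceftazidime (19 mm) ≤ 20 mm ⇒ R
Colistin: 28 mm is ≤ 28 mm — Resistant
Amikacin: 20 mm is ≥ 14 mm ⇒ susceptible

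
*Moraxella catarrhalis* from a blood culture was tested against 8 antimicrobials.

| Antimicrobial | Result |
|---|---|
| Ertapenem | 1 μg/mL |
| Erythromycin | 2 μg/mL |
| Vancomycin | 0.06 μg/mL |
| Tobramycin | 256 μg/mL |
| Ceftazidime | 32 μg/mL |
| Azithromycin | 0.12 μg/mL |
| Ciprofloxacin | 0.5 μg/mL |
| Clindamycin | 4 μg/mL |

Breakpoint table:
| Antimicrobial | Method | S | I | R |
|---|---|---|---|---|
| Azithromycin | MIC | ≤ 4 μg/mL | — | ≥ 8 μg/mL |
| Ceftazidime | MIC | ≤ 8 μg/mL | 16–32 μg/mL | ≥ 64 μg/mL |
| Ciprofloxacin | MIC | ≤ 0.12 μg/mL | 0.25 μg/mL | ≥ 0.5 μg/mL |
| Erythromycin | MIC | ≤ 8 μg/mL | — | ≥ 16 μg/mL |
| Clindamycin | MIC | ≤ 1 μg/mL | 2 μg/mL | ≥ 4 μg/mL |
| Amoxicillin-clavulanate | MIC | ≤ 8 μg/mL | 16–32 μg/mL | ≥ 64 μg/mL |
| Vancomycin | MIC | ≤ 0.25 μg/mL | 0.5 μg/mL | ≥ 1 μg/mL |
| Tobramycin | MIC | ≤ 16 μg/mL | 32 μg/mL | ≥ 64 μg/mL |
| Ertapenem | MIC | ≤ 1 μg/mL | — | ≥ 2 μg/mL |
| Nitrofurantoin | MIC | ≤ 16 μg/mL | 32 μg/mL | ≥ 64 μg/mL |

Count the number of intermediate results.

1

Ertapenem: 1 μg/mL is ≤ 1 μg/mL ⇒ susceptible
Erythromycin: 2 μg/mL is ≤ 8 μg/mL — Susceptible
Vancomycin 0.06 μg/mL: ≤ 0.25 μg/mL — Susceptible
Tobramycin 256 μg/mL: ≥ 64 μg/mL ⇒ R
Ceftazidime (32 μg/mL) in 16–32 μg/mL — I
Azithromycin (0.12 μg/mL) ≤ 4 μg/mL — S
Ciprofloxacin: 0.5 μg/mL is ≥ 0.5 μg/mL → Resistant
Clindamycin 4 μg/mL: ≥ 4 μg/mL — Resistant
Intermediate: 1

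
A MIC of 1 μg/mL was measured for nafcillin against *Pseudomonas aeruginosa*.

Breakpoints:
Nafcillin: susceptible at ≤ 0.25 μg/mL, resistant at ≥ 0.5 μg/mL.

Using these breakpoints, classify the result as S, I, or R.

R

Nafcillin: 1 μg/mL is ≥ 0.5 μg/mL ⇒ R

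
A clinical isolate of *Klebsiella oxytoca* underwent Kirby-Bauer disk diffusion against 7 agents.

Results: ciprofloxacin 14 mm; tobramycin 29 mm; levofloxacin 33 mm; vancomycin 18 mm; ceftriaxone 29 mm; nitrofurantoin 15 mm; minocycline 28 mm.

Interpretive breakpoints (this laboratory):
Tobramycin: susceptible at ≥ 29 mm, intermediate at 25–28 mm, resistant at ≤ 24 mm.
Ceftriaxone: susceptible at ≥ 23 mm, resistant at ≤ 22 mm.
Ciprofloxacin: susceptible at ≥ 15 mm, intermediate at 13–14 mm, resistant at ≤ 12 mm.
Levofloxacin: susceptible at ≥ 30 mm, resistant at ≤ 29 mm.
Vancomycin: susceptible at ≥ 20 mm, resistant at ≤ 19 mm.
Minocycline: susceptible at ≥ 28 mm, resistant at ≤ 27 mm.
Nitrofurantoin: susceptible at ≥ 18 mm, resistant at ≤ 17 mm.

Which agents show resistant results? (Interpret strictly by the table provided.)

Ciprofloxacin 14 mm: in 13–14 mm — intermediate
Tobramycin (29 mm) ≥ 29 mm → S
Levofloxacin: 33 mm is ≥ 30 mm → Susceptible
Vancomycin: 18 mm is ≤ 19 mm ⇒ resistant
Ceftriaxone (29 mm) ≥ 23 mm → susceptible
Nitrofurantoin: 15 mm is ≤ 17 mm → Resistant
Minocycline (28 mm) ≥ 28 mm ⇒ Susceptible

vancomycin, nitrofurantoin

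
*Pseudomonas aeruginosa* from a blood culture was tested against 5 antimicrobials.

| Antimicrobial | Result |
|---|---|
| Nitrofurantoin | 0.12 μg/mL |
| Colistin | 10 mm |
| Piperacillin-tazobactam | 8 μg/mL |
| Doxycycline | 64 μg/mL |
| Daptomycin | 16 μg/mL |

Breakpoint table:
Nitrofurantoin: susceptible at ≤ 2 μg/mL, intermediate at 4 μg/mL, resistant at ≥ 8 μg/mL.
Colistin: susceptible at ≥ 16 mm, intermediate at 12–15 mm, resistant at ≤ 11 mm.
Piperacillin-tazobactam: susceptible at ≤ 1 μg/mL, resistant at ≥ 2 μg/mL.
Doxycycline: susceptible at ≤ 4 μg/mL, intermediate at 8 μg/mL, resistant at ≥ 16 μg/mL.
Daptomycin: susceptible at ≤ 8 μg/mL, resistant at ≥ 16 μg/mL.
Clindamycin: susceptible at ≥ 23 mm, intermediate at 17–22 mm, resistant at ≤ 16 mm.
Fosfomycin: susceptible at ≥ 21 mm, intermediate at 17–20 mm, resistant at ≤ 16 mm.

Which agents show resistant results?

Nitrofurantoin (0.12 μg/mL) ≤ 2 μg/mL → susceptible
Colistin (10 mm) ≤ 11 mm — resistant
Piperacillin-tazobactam 8 μg/mL: ≥ 2 μg/mL ⇒ R
Doxycycline 64 μg/mL: ≥ 16 μg/mL ⇒ R
Daptomycin (16 μg/mL) ≥ 16 μg/mL → Resistant

colistin, piperacillin-tazobactam, doxycycline, daptomycin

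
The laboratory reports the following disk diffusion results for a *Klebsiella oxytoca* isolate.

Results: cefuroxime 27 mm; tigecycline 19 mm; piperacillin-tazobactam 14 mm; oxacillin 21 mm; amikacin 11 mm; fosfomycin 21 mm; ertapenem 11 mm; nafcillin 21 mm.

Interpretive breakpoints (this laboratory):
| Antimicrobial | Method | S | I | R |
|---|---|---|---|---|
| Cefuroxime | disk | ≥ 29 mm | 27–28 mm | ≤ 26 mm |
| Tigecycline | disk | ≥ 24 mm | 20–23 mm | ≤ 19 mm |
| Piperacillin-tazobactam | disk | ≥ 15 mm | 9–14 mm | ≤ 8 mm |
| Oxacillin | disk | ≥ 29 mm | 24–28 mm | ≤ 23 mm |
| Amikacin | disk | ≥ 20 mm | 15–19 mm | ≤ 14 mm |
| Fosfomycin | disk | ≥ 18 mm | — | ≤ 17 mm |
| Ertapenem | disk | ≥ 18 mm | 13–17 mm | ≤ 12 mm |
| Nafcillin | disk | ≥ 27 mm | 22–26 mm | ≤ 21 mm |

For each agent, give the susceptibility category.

I, R, I, R, R, S, R, R

Cefuroxime: 27 mm is in 27–28 mm ⇒ I
Tigecycline (19 mm) ≤ 19 mm ⇒ R
Piperacillin-tazobactam: 14 mm is in 9–14 mm ⇒ Intermediate
Oxacillin 21 mm: ≤ 23 mm → resistant
Amikacin: 11 mm is ≤ 14 mm → Resistant
Fosfomycin: 21 mm is ≥ 18 mm ⇒ Susceptible
Ertapenem (11 mm) ≤ 12 mm — resistant
Nafcillin 21 mm: ≤ 21 mm — R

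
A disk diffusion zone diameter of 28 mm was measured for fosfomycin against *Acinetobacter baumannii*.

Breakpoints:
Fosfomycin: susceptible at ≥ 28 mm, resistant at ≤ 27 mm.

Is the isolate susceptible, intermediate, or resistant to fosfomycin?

S

Fosfomycin 28 mm: ≥ 28 mm ⇒ S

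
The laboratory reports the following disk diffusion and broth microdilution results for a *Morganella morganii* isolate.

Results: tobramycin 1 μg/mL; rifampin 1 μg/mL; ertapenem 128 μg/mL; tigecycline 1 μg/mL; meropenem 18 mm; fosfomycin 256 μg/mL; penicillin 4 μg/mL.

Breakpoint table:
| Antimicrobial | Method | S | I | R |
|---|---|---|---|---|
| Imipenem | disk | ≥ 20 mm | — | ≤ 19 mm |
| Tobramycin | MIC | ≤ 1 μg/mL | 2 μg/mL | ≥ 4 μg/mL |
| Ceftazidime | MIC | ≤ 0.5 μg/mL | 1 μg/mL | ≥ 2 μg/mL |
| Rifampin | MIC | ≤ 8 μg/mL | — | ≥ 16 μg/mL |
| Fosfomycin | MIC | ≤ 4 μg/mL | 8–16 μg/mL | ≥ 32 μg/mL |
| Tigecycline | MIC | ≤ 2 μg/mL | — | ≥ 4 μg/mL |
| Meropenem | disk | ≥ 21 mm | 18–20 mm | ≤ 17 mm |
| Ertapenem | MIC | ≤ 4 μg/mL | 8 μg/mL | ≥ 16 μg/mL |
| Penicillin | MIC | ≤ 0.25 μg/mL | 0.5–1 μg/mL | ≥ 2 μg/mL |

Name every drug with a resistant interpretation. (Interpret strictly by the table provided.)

Tobramycin (1 μg/mL) ≤ 1 μg/mL — S
Rifampin (1 μg/mL) ≤ 8 μg/mL → Susceptible
Ertapenem 128 μg/mL: ≥ 16 μg/mL — R
Tigecycline: 1 μg/mL is ≤ 2 μg/mL ⇒ S
Meropenem 18 mm: in 18–20 mm → intermediate
Fosfomycin: 256 μg/mL is ≥ 32 μg/mL ⇒ R
Penicillin (4 μg/mL) ≥ 2 μg/mL ⇒ Resistant

ertapenem, fosfomycin, penicillin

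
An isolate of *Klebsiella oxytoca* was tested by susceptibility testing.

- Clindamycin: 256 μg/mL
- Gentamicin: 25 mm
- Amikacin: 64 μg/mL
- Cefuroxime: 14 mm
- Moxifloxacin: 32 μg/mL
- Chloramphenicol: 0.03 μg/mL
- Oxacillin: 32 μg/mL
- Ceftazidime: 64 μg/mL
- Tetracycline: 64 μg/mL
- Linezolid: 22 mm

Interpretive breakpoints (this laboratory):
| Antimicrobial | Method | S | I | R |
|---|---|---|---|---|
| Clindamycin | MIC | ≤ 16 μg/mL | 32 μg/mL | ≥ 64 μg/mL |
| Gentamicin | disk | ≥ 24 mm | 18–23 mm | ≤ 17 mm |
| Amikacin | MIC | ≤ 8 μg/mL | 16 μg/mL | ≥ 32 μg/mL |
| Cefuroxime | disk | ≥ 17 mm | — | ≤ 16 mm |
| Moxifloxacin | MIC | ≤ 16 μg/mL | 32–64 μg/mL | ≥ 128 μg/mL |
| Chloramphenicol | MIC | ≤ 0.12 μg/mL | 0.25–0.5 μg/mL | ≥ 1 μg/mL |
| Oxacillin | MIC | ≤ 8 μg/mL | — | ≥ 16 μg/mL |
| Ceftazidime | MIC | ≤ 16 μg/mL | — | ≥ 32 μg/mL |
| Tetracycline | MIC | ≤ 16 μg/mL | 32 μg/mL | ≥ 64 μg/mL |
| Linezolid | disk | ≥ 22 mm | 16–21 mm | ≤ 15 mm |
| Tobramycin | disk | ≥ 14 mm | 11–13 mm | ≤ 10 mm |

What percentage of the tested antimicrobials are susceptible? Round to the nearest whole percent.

Clindamycin: 256 μg/mL is ≥ 64 μg/mL ⇒ Resistant
Gentamicin (25 mm) ≥ 24 mm ⇒ Susceptible
Amikacin (64 μg/mL) ≥ 32 μg/mL → R
Cefuroxime: 14 mm is ≤ 16 mm — R
Moxifloxacin 32 μg/mL: in 32–64 μg/mL → intermediate
Chloramphenicol: 0.03 μg/mL is ≤ 0.12 μg/mL ⇒ susceptible
Oxacillin 32 μg/mL: ≥ 16 μg/mL → R
Ceftazidime 64 μg/mL: ≥ 32 μg/mL ⇒ resistant
Tetracycline (64 μg/mL) ≥ 64 μg/mL ⇒ Resistant
Linezolid 22 mm: ≥ 22 mm — S
Susceptible: 3/10

30%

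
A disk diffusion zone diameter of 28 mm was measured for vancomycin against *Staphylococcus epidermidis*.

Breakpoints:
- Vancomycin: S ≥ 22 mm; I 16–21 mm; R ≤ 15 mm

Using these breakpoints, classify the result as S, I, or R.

Vancomycin 28 mm: ≥ 22 mm ⇒ Susceptible

S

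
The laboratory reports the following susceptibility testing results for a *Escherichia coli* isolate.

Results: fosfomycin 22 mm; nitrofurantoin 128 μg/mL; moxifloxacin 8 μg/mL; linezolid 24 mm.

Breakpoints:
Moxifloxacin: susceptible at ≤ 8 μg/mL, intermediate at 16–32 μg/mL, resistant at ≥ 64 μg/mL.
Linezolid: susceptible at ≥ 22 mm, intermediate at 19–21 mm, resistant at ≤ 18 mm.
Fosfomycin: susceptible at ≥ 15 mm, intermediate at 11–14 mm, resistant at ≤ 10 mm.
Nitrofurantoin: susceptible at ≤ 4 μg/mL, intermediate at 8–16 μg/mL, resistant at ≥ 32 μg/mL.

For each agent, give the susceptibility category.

S, R, S, S

Fosfomycin: 22 mm is ≥ 15 mm — S
Nitrofurantoin: 128 μg/mL is ≥ 32 μg/mL ⇒ resistant
Moxifloxacin: 8 μg/mL is ≤ 8 μg/mL ⇒ S
Linezolid 24 mm: ≥ 22 mm ⇒ S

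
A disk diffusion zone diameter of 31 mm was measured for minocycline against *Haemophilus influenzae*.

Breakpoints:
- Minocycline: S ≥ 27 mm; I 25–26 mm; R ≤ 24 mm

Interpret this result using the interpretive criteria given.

Minocycline 31 mm: ≥ 27 mm → S

Susceptible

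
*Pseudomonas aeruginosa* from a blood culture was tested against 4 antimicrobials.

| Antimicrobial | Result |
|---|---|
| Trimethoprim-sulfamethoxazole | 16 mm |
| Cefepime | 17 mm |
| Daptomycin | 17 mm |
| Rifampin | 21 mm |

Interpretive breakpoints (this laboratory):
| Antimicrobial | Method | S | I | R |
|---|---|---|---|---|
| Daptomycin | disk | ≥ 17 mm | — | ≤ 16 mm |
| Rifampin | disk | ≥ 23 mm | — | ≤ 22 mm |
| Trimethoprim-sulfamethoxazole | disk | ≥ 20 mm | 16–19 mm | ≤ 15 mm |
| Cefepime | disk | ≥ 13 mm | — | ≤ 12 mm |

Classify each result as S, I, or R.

I, S, S, R

Trimethoprim-sulfamethoxazole: 16 mm is in 16–19 mm → Intermediate
Cefepime: 17 mm is ≥ 13 mm ⇒ S
Daptomycin: 17 mm is ≥ 17 mm → Susceptible
Rifampin 21 mm: ≤ 22 mm — resistant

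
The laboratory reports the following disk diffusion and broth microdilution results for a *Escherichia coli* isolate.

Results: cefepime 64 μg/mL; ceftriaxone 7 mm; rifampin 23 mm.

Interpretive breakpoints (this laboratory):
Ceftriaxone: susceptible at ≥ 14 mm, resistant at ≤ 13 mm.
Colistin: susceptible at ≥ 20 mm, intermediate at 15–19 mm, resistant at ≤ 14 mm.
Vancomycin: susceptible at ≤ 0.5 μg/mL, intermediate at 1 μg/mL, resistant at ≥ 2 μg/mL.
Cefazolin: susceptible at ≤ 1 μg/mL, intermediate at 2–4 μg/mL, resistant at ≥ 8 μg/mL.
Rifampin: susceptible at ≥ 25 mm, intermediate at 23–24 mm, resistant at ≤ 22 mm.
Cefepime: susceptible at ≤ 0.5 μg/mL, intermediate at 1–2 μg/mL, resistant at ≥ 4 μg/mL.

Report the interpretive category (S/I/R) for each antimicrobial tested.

R, R, I

Cefepime 64 μg/mL: ≥ 4 μg/mL → R
Ceftriaxone 7 mm: ≤ 13 mm — resistant
Rifampin: 23 mm is in 23–24 mm — Intermediate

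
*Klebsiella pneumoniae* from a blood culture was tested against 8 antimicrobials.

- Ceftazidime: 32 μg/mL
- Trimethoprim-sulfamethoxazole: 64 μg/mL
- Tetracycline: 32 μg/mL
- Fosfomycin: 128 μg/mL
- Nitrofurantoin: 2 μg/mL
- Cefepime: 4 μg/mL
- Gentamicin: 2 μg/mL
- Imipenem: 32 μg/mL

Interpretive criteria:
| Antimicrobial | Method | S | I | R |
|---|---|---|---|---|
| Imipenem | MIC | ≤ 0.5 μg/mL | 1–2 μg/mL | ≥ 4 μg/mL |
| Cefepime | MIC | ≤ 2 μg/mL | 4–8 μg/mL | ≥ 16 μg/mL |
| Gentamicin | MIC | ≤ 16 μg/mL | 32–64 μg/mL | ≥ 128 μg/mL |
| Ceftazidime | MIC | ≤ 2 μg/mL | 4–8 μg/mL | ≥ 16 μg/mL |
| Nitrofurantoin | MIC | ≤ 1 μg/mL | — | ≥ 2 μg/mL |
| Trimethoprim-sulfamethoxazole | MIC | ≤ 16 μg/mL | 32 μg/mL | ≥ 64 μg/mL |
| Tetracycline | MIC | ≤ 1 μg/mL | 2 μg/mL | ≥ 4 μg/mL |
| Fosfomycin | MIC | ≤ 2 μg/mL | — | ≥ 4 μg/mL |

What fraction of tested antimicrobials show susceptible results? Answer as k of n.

Ceftazidime (32 μg/mL) ≥ 16 μg/mL → R
Trimethoprim-sulfamethoxazole (64 μg/mL) ≥ 64 μg/mL ⇒ resistant
Tetracycline: 32 μg/mL is ≥ 4 μg/mL — R
Fosfomycin 128 μg/mL: ≥ 4 μg/mL — Resistant
Nitrofurantoin 2 μg/mL: ≥ 2 μg/mL ⇒ resistant
Cefepime 4 μg/mL: in 4–8 μg/mL ⇒ Intermediate
Gentamicin: 2 μg/mL is ≤ 16 μg/mL → Susceptible
Imipenem 32 μg/mL: ≥ 4 μg/mL — Resistant
Susceptible: 1/8

1 of 8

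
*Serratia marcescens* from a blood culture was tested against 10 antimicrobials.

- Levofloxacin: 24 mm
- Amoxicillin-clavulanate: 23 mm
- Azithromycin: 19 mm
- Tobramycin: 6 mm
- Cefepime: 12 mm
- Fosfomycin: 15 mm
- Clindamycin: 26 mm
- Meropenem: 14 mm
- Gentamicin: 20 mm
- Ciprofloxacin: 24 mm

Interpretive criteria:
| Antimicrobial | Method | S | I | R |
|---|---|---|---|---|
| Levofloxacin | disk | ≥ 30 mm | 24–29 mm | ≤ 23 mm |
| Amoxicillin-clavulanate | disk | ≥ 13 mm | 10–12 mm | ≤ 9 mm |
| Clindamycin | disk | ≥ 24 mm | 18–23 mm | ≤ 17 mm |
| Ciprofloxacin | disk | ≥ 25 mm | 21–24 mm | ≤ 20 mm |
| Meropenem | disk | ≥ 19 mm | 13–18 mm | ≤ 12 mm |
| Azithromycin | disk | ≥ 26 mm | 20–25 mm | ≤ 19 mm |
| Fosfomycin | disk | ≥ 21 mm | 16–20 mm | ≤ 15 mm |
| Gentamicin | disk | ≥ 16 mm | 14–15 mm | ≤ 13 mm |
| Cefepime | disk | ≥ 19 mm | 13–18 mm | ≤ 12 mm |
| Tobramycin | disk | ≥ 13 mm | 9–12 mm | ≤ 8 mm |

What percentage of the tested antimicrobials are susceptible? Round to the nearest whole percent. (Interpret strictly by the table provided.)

Levofloxacin: 24 mm is in 24–29 mm ⇒ I
Amoxicillin-clavulanate (23 mm) ≥ 13 mm — susceptible
Azithromycin (19 mm) ≤ 19 mm — Resistant
Tobramycin 6 mm: ≤ 8 mm — R
Cefepime 12 mm: ≤ 12 mm — R
Fosfomycin: 15 mm is ≤ 15 mm → R
Clindamycin 26 mm: ≥ 24 mm → susceptible
Meropenem (14 mm) in 13–18 mm ⇒ intermediate
Gentamicin 20 mm: ≥ 16 mm → susceptible
Ciprofloxacin 24 mm: in 21–24 mm — intermediate
Susceptible: 3/10

30%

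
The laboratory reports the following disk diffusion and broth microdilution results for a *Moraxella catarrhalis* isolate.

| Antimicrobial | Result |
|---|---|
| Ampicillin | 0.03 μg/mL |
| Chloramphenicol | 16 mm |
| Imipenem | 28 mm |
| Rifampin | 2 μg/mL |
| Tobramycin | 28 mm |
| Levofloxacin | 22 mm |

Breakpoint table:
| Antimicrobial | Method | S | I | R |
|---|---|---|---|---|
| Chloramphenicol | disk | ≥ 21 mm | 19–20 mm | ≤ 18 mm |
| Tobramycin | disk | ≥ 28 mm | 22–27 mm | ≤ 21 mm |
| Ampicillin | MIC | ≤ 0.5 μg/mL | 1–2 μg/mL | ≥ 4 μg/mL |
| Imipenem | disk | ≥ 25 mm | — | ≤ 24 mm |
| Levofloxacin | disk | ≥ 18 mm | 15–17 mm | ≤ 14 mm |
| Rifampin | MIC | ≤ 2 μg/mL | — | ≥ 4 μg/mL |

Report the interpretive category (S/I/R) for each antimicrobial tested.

S, R, S, S, S, S

Ampicillin (0.03 μg/mL) ≤ 0.5 μg/mL — Susceptible
Chloramphenicol: 16 mm is ≤ 18 mm → resistant
Imipenem (28 mm) ≥ 25 mm — Susceptible
Rifampin: 2 μg/mL is ≤ 2 μg/mL — S
Tobramycin (28 mm) ≥ 28 mm — S
Levofloxacin: 22 mm is ≥ 18 mm → S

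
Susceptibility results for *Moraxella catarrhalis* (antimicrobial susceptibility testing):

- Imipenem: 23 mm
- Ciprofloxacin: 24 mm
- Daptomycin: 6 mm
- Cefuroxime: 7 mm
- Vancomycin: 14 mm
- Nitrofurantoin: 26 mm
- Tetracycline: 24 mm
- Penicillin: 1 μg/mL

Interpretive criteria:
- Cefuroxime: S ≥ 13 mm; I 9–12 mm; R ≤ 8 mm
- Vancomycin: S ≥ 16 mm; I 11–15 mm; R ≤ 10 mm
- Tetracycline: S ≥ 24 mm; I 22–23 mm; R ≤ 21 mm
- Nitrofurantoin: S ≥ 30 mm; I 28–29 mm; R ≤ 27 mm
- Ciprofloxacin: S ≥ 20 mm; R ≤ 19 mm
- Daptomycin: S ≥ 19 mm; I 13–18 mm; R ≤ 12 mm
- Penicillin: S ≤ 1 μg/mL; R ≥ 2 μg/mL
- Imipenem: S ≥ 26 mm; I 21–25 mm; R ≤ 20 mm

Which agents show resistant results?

daptomycin, cefuroxime, nitrofurantoin

Imipenem: 23 mm is in 21–25 mm ⇒ intermediate
Ciprofloxacin 24 mm: ≥ 20 mm → S
Daptomycin: 6 mm is ≤ 12 mm → Resistant
Cefuroxime: 7 mm is ≤ 8 mm ⇒ resistant
Vancomycin (14 mm) in 11–15 mm → intermediate
Nitrofurantoin (26 mm) ≤ 27 mm — R
Tetracycline (24 mm) ≥ 24 mm → Susceptible
Penicillin: 1 μg/mL is ≤ 1 μg/mL — Susceptible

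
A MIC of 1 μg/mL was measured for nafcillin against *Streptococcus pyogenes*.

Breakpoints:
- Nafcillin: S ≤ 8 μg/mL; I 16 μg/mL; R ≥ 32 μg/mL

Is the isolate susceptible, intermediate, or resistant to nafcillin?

S

Nafcillin (1 μg/mL) ≤ 8 μg/mL ⇒ S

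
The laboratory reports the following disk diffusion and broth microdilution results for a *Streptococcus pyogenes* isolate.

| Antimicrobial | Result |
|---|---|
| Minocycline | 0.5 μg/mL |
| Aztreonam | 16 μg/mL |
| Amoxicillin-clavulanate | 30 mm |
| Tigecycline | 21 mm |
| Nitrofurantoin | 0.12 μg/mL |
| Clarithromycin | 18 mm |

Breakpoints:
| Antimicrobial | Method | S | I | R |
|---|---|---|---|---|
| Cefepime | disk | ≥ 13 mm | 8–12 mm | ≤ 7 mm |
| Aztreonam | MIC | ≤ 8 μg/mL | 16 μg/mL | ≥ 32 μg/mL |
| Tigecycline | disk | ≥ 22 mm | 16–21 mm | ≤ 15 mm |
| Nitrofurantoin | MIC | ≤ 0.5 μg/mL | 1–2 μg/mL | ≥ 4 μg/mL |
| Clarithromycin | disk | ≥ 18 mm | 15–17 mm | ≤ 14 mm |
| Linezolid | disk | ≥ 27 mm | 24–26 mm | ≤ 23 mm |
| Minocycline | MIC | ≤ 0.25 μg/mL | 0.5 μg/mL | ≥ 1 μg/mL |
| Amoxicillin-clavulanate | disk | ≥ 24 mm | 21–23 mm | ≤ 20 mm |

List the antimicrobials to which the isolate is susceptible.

amoxicillin-clavulanate, nitrofurantoin, clarithromycin

Minocycline 0.5 μg/mL: = 0.5 μg/mL ⇒ intermediate
Aztreonam: 16 μg/mL is = 16 μg/mL ⇒ Intermediate
Amoxicillin-clavulanate (30 mm) ≥ 24 mm — S
Tigecycline 21 mm: in 16–21 mm ⇒ I
Nitrofurantoin (0.12 μg/mL) ≤ 0.5 μg/mL ⇒ Susceptible
Clarithromycin (18 mm) ≥ 18 mm → S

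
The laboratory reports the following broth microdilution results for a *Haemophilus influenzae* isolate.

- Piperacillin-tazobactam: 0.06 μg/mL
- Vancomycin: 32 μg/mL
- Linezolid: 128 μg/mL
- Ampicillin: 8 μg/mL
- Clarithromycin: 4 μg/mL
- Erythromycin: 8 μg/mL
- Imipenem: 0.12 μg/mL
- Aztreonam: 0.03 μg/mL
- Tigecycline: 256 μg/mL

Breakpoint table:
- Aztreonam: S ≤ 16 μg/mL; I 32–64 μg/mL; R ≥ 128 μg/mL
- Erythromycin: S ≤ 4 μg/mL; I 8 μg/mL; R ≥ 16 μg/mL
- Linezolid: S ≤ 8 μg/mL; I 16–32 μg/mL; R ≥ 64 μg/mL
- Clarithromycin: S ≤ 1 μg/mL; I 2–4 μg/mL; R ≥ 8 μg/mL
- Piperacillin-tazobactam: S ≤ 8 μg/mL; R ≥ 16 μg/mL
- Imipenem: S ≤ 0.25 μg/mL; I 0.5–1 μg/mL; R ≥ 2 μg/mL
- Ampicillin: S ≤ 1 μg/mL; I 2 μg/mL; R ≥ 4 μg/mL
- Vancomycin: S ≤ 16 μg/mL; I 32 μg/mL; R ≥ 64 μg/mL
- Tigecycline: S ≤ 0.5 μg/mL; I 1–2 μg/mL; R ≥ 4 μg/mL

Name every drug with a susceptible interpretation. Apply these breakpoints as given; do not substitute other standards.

piperacillin-tazobactam, imipenem, aztreonam

Piperacillin-tazobactam (0.06 μg/mL) ≤ 8 μg/mL — S
Vancomycin 32 μg/mL: = 32 μg/mL ⇒ Intermediate
Linezolid (128 μg/mL) ≥ 64 μg/mL → resistant
Ampicillin 8 μg/mL: ≥ 4 μg/mL ⇒ Resistant
Clarithromycin: 4 μg/mL is in 2–4 μg/mL ⇒ I
Erythromycin (8 μg/mL) = 8 μg/mL → Intermediate
Imipenem: 0.12 μg/mL is ≤ 0.25 μg/mL — S
Aztreonam (0.03 μg/mL) ≤ 16 μg/mL ⇒ S
Tigecycline (256 μg/mL) ≥ 4 μg/mL ⇒ R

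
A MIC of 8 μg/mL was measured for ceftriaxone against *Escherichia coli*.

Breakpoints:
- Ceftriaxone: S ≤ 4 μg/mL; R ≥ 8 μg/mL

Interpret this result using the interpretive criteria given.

R

Ceftriaxone 8 μg/mL: ≥ 8 μg/mL → resistant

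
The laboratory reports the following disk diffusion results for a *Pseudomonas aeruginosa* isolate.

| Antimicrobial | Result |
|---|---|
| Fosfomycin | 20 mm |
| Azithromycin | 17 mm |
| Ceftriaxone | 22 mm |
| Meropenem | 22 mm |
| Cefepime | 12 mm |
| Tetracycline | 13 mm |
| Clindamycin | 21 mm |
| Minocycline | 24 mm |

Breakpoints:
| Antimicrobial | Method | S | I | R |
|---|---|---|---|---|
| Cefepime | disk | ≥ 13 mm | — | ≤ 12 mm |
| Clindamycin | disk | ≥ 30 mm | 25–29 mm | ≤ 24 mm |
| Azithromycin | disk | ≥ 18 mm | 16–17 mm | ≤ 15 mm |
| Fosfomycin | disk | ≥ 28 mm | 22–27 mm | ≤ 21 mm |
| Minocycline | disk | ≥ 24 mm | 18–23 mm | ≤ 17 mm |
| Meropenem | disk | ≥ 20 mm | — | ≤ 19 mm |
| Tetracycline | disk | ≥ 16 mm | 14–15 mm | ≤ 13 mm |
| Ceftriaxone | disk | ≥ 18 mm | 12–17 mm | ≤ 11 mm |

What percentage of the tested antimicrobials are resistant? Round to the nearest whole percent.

50%

Fosfomycin 20 mm: ≤ 21 mm ⇒ resistant
Azithromycin 17 mm: in 16–17 mm → I
Ceftriaxone (22 mm) ≥ 18 mm ⇒ Susceptible
Meropenem (22 mm) ≥ 20 mm — susceptible
Cefepime (12 mm) ≤ 12 mm ⇒ R
Tetracycline 13 mm: ≤ 13 mm → R
Clindamycin: 21 mm is ≤ 24 mm — R
Minocycline (24 mm) ≥ 24 mm ⇒ S
Resistant: 4/8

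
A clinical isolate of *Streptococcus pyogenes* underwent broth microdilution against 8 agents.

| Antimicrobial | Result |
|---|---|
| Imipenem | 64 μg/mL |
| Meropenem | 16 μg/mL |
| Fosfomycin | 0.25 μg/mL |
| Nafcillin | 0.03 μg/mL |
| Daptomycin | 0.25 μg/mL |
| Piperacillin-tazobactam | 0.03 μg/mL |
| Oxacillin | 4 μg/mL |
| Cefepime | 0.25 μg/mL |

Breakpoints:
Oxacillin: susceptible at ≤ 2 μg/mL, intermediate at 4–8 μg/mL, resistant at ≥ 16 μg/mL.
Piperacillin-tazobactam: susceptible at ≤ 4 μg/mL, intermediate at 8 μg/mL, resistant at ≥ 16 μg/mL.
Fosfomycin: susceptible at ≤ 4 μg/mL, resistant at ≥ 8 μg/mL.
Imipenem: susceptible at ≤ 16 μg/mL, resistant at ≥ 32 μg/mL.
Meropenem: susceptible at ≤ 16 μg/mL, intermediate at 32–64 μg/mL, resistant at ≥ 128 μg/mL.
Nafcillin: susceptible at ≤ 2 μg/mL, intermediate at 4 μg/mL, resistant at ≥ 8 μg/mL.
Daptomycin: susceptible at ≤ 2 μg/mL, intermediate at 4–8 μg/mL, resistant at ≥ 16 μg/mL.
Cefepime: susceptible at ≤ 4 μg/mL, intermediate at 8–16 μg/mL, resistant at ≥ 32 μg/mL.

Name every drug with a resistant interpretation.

Imipenem (64 μg/mL) ≥ 32 μg/mL → R
Meropenem: 16 μg/mL is ≤ 16 μg/mL → S
Fosfomycin: 0.25 μg/mL is ≤ 4 μg/mL ⇒ susceptible
Nafcillin 0.03 μg/mL: ≤ 2 μg/mL ⇒ susceptible
Daptomycin (0.25 μg/mL) ≤ 2 μg/mL ⇒ susceptible
Piperacillin-tazobactam: 0.03 μg/mL is ≤ 4 μg/mL — susceptible
Oxacillin (4 μg/mL) in 4–8 μg/mL — I
Cefepime: 0.25 μg/mL is ≤ 4 μg/mL ⇒ susceptible

imipenem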